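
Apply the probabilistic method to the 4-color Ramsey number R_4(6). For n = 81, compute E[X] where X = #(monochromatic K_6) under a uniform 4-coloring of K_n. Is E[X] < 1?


E[X] = C(81, 6) · 4^{1 − 15} = 324540216 · 4^{−14} = 324540216/268435456.
As a reduced fraction: E[X] = 40567527/33554432 ≈ 1.209.
Is E[X] < 1? NO.
Since E[X] ≥ 1, the first-moment bound is inconclusive at n = 81; it does NOT by itself certify R_4(6) > 81.

E[X] = 40567527/33554432 ≈ 1.209; E[X] ≥ 1; first-moment method inconclusive here.


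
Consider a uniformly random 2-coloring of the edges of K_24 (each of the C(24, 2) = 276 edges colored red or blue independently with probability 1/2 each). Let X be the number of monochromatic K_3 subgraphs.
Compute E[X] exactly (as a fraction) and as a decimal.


Let X = Σ_S X_S over the C(24, 3) = 2024 subsets S of size 3, where X_S = 1 if the K_3 on S is monochromatic.
For a fixed S, the K_3 on S has C(3, 2) = 3 edges. P[all 3 edges red] = (1/2)^3, and likewise for blue, so P[monochromatic] = 2·(1/2)^3 = 2^{1 − 3} = 1/4.
Summing: E[X] = C(24, 3) · 2^{1 − 3} = 2024 · 1/4 = 506.
Numerically: E[X] ≈ 506.0000.

E[X] = C(24,3)·2^(1−C(3,2)) = 506 ≈ 506.0000.


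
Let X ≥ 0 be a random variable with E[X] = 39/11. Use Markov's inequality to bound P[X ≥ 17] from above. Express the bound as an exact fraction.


μ = E[X] = 39/11, a = 17.
Markov: P[X ≥ 17] ≤ μ/a = (39/11)/17 = 39/187.
Numerically: ≈ 0.209.
(Since a = 17 > μ = 3.545, the bound 39/187 is < 1 and informative.)

P[X ≥ 17] ≤ 39/187 ≈ 0.209.


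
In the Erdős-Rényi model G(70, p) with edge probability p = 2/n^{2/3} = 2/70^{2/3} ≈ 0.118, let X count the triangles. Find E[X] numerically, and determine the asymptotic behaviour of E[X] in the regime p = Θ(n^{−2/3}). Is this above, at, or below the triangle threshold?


Number of potential triangles: C(70, 3) = 54740.
Each occurs with probability p³ ≈ (0.118)³ ≈ 1.63265e-03.
By linearity: E[X] = C(70, 3)·p³ ≈ 54740 · 1.63265e-03 ≈ 89.371.
Since α = 2/3 < 1, p = c/n^{2/3} ≫ 1/n is above the triangle threshold p ~ 1/n. Asymptotically E[X] ~ (c³/6)·n^{3(1−α)} = (2³/6)·n^{1} → ∞; triangles are abundant w.h.p.

E[X] ≈ 89.371; in regime p = Θ(1/n^{2/3}) E[X] diverges (above the triangle threshold p ~ 1/n).


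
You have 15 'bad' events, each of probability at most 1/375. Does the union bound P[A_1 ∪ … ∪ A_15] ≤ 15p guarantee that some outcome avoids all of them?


Union bound: P[∪_{i=1}^{15} A_i] ≤ Σ_i P[A_i] ≤ 15·p = 15·(1/375) = 1/25.
Numerically: 1/25 ≈ 0.0400.
Is 1/25 < 1? YES.
Since P[∪ A_i] ≤ 1/25 < 1, the complement has P[∩ A_i^c] ≥ 1 − 1/25 = 24/25 > 0, so some outcome avoids every A_i.

15·p = 1/25 ≈ 0.0400; existence CERTIFIED by the union bound.


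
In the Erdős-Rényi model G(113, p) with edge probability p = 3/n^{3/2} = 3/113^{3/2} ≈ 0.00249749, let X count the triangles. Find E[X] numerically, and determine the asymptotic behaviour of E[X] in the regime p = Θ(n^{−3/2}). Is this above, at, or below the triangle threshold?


Number of potential triangles: C(113, 3) = 234136.
Each occurs with probability p³ ≈ (0.00249749)³ ≈ 1.55779666e-08.
By linearity: E[X] = C(113, 3)·p³ ≈ 234136 · 1.55779666e-08 ≈ 0.003647.
Since α = 3/2 > 1, p = c/n^{3/2} = o(1/n) is below the triangle threshold p ~ 1/n. Asymptotically E[X] ~ (c³/6)·n^{3(1−α)} = (3³/6)·n^{-1.5} → 0, so by Markov's inequality G has no triangles w.h.p.

E[X] ≈ 0.003647; in regime p = Θ(1/n^{3/2}) E[X] tends to 0 (below the triangle threshold p ~ 1/n).


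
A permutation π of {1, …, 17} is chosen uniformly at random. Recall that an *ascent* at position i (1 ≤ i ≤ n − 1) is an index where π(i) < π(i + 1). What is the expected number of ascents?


Write X = Σ X_I over i = 1, …, 16, with X_I the indicator of one ascent.
There are 16 indicators.
For each fixed i, the pair (π(i), π(i+1)) is a uniformly random ordered pair of distinct values from {1, …, 17}; by symmetry P[π(i) < π(i+1)] = 1/2.
By linearity: E[X] = 16 · (1/2) = (17 − 1) · (1/2) = 8 ≈ 8.000.

E[X] = 8 = 8.000.


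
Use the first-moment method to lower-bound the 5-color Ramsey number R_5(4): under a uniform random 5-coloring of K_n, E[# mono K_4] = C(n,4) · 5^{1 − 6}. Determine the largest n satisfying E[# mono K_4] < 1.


We need C(n, 4) · 5^{1 − 6} < 1, i.e. C(n, 4) < 5^{6 − 1} = 3125.
Check values of n near the boundary:
  n = 16: C(16, 4) = 1820; 1820 < 3125? YES
  n = 17: C(17, 4) = 2380; 2380 < 3125? YES
  n = 18: C(18, 4) = 3060; 3060 < 3125? YES
  n = 19: C(19, 4) = 3876; 3876 < 3125? NO
  n = 20: C(20, 4) = 4845; 4845 < 3125? NO
The largest n with C(n, 4) < 3125 is n = 18 (where E[X] = 612/625 ≈ 0.97920). Hence R_5(4) > 18, i.e. R_5(4) ≥ 19.

Largest n = 18; hence R_5(4) > 18.


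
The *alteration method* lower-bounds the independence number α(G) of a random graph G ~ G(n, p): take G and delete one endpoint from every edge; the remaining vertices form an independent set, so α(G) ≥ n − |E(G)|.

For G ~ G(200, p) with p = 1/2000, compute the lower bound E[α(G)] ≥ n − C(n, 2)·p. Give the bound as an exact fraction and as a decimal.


E[|E(G)|] = C(200, 2)·p = 19900 · (1/2000) = 199/20.
E[α(G)] ≥ n − E[|E(G)|] = 200 − 199/20 = 3801/20.
Numerically: ≈ 190.05000.
(This is only a lower bound; the true E[α(G)] may be larger.)

E[α(G)] ≥ 3801/20 ≈ 190.05000.


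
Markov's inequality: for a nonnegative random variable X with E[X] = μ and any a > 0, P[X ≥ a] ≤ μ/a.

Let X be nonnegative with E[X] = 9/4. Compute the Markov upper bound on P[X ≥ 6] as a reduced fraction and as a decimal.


μ = E[X] = 9/4, a = 6.
Markov: P[X ≥ 6] ≤ μ/a = (9/4)/6 = 3/8.
Numerically: ≈ 0.375.
(Since a = 6 > μ = 2.250, the bound 3/8 is < 1 and informative.)

P[X ≥ 6] ≤ 3/8 ≈ 0.375.


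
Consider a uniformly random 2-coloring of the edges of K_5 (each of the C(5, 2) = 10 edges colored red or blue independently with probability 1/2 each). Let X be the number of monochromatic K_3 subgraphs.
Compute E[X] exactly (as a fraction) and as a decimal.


Let X = Σ_S X_S over the C(5, 3) = 10 subsets S of size 3, where X_S = 1 if the K_3 on S is monochromatic.
For a fixed S, the K_3 on S has C(3, 2) = 3 edges. P[all 3 edges red] = (1/2)^3, and likewise for blue, so P[monochromatic] = 2·(1/2)^3 = 2^{1 − 3} = 1/4.
By linearity of expectation: E[X] = C(5, 3) · 2^{1 − 3} = 10 · 1/4 = 5/2.
Numerically: E[X] ≈ 2.500.

E[X] = C(5,3)·2^(1−C(3,2)) = 5/2 ≈ 2.500.


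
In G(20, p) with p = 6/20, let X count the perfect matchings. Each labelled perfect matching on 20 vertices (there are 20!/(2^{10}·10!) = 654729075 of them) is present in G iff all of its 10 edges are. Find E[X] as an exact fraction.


K_20 has 20!/(2^{10}·10!) = 654729075 labelled perfect matchings.
For each such perfect matching H, let X_H = 1 if all 10 edges of H are present in G. Then P[X_H = 1] = p^{10} = (3/10)^{10} = 59049/10000000000.
Summing the indicators: E[X] = Σ_H E[X_H] = 654729075 · p^{10} = 654729075 · 59049/10000000000 = 1546443885987/400000000.
Numerically: E[X] ≈ 3866.11.

E[X] = 654729075 · (3/10)^{10} = 1546443885987/400000000 ≈ 3866.11.


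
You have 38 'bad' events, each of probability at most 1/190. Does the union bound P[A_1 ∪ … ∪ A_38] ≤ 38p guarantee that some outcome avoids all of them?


Union bound: P[∪_{i=1}^{38} A_i] ≤ Σ_i P[A_i] ≤ 38·p = 38·(1/190) = 1/5.
Numerically: 1/5 ≈ 0.2000000.
Is 1/5 < 1? YES.
Since P[∪ A_i] ≤ 1/5 < 1, the complement has P[∩ A_i^c] ≥ 1 − 1/5 = 4/5 > 0, so some outcome avoids every A_i.

38·p = 1/5 ≈ 0.2000000; existence CERTIFIED by the union bound.


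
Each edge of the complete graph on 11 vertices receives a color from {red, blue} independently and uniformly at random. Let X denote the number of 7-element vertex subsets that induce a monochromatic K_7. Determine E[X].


Let X = Σ_S X_S over the C(11, 7) = 330 subsets S of size 7, where X_S = 1 if the K_7 on S is monochromatic.
For a fixed S, the K_7 on S has C(7, 2) = 21 edges. P[all 21 edges red] = (1/2)^21, and likewise for blue, so P[monochromatic] = 2·(1/2)^21 = 2^{1 − 21} = 1/1048576.
By linearity of expectation: E[X] = C(11, 7) · 2^{1 − 21} = 330 · 1/1048576 = 165/524288.
Numerically: E[X] ≈ 0.000315.

E[X] = C(11,7)·2^(1−C(7,2)) = 165/524288 ≈ 0.000315.


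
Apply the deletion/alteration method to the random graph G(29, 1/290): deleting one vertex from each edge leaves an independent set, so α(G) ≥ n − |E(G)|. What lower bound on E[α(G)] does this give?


E[|E(G)|] = C(29, 2)·p = 406 · (1/290) = 7/5.
E[α(G)] ≥ n − E[|E(G)|] = 29 − 7/5 = 138/5.
Numerically: ≈ 27.60000.
(This is only a lower bound; the true E[α(G)] may be larger.)

E[α(G)] ≥ 138/5 ≈ 27.60000.


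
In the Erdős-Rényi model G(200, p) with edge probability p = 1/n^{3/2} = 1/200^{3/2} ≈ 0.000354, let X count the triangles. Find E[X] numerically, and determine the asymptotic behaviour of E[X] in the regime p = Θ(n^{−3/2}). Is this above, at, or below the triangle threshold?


Number of potential triangles: C(200, 3) = 1313400.
Each occurs with probability p³ ≈ (0.000354)³ ≈ 4.41942e-11.
By linearity: E[X] = C(200, 3)·p³ ≈ 1313400 · 4.41942e-11 ≈ 0.000.
Since α = 3/2 > 1, p = c/n^{3/2} = o(1/n) is below the triangle threshold p ~ 1/n. Asymptotically E[X] ~ (c³/6)·n^{3(1−α)} = (1³/6)·n^{-1.5} → 0, so by Markov's inequality G has no triangles w.h.p.

E[X] ≈ 0.000; in regime p = Θ(1/n^{3/2}) E[X] tends to 0 (below the triangle threshold p ~ 1/n).


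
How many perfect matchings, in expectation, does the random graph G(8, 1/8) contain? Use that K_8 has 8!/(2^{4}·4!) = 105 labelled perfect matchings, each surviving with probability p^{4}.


K_8 has 8!/(2^{4}·4!) = 105 labelled perfect matchings.
For each such perfect matching H, let X_H = 1 if all 4 edges of H are present in G. Then P[X_H = 1] = p^{4} = (1/8)^{4} = 1/4096.
By linearity: E[X] = Σ_H E[X_H] = 105 · p^{4} = 105 · 1/4096 = 105/4096.
Numerically: E[X] ≈ 0.0256.

E[X] = 105 · (1/8)^{4} = 105/4096 ≈ 0.0256.


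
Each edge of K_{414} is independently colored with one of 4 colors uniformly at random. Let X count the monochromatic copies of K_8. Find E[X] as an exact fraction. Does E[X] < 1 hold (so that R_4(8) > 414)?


E[X] = C(414, 8) · 4^{1 − 28} = 19995425223496173 · 4^{−27} = 19995425223496173/18014398509481984.
As a reduced fraction: E[X] = 19995425223496173/18014398509481984 ≈ 1.110.
Is E[X] < 1? NO.
Since E[X] ≥ 1, the first-moment bound is inconclusive at n = 414; it does NOT by itself certify R_4(8) > 414.

E[X] = 19995425223496173/18014398509481984 ≈ 1.110; E[X] ≥ 1; first-moment method inconclusive here.


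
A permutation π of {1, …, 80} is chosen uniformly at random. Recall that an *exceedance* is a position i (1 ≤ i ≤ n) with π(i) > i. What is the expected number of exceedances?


Write X = Σ_{i=1}^{80} X_i, where X_i = 1_{π(i) > i}.
For each fixed i, π(i) is uniform over {1, …, 80} (marginal of a uniform permutation), so P[π(i) > i] = (n − i)/n. Summing: Σ_{i=1}^{80} (n − i)/n = (0 + 1 + … + 79)/80 = 80(80 − 1)/(2·80) = (80 − 1)/2.
Hence E[X] = Σ_{i=1}^{80} (80 − i)/80 = 79/2 ≈ 39.500.

E[X] = 79/2 = 39.500.


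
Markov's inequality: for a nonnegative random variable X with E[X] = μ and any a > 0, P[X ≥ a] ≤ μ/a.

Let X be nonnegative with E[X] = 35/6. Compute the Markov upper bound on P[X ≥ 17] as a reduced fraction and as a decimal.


μ = E[X] = 35/6, a = 17.
Markov: P[X ≥ 17] ≤ μ/a = (35/6)/17 = 35/102.
Numerically: ≈ 0.3431.
(Since a = 17 > μ = 5.8333, the bound 35/102 is < 1 and informative.)

P[X ≥ 17] ≤ 35/102 ≈ 0.3431.


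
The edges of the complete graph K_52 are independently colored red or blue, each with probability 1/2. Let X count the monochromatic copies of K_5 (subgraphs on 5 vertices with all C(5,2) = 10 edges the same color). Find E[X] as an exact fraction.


Let X = Σ_S X_S over the C(52, 5) = 2598960 subsets S of size 5, where X_S = 1 if the K_5 on S is monochromatic.
For a fixed S, the K_5 on S has C(5, 2) = 10 edges. P[all 10 edges red] = (1/2)^10, and likewise for blue, so P[monochromatic] = 2·(1/2)^10 = 2^{1 − 10} = 1/512.
By linearity: E[X] = C(52, 5) · 2^{1 − 10} = 2598960 · 1/512 = 162435/32.
Numerically: E[X] ≈ 5076.0938.

E[X] = C(52,5)·2^(1−C(5,2)) = 162435/32 ≈ 5076.0938.


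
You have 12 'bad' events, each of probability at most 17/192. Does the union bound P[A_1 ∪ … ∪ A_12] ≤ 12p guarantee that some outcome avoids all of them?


Union bound: P[∪_{i=1}^{12} A_i] ≤ Σ_i P[A_i] ≤ 12·p = 12·(17/192) = 17/16.
Numerically: 17/16 ≈ 1.0625000.
Is 17/16 < 1? NO.
Since the bound 17/16 is ≥ 1, the union bound is uninformative here; it does NOT by itself certify existence.

12·p = 17/16 ≈ 1.0625000; existence NOT certified by the union bound.


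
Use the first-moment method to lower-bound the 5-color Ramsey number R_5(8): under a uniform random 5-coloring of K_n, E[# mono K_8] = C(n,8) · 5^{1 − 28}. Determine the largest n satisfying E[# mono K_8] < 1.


We need C(n, 8) · 5^{1 − 28} < 1, i.e. C(n, 8) < 5^{28 − 1} = 7450580596923828125.
Check values of n near the boundary:
  n = 860: C(860, 8) = 7182671140665308145; 7182671140665308145 < 7450580596923828125? YES
  n = 861: C(861, 8) = 7250034996615275865; 7250034996615275865 < 7450580596923828125? YES
  n = 862: C(862, 8) = 7317951015318931845; 7317951015318931845 < 7450580596923828125? YES
  n = 863: C(863, 8) = 7386423071602617757; 7386423071602617757 < 7450580596923828125? YES
  n = 864: C(864, 8) = 7455455062926006708; 7455455062926006708 < 7450580596923828125? NO
The largest n with C(n, 8) < 7450580596923828125 is n = 863 (where E[X] = 7386423071602617757/7450580596923828125 ≈ 0.991). Hence R_5(8) > 863, i.e. R_5(8) ≥ 864.

Largest n = 863; hence R_5(8) > 863.


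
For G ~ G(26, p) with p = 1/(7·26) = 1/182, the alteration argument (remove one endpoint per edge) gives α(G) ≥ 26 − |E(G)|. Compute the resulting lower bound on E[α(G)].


E[|E(G)|] = C(26, 2)·p = 325 · (1/182) = 25/14.
E[α(G)] ≥ n − E[|E(G)|] = 26 − 25/14 = 339/14.
Numerically: ≈ 24.214286.
(This is only a lower bound; the true E[α(G)] may be larger.)

E[α(G)] ≥ 339/14 ≈ 24.214286.


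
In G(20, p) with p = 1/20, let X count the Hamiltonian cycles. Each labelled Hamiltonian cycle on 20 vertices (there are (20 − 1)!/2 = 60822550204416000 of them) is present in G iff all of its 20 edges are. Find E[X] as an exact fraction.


K_20 has (20 − 1)!/2 = 60822550204416000 labelled Hamiltonian cycles.
For each such Hamiltonian cycle H, let X_H = 1 if all 20 edges of H are present in G. Then P[X_H = 1] = p^{20} = (1/20)^{20} = 1/104857600000000000000000000.
By linearity of expectation: E[X] = Σ_H E[X_H] = 60822550204416000 · p^{20} = 60822550204416000 · 1/104857600000000000000000000 = 14849255421/25600000000000000000.
Numerically: E[X] ≈ 5.8005e-10.

E[X] = 60822550204416000 · (1/20)^{20} = 14849255421/25600000000000000000 ≈ 5.8005e-10.


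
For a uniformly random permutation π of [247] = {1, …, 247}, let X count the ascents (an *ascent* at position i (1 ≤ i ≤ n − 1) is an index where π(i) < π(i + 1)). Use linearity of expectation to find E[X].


Write X = Σ X_I over i = 1, …, 246, with X_I the indicator of one ascent.
There are 246 indicators.
For each fixed i, the pair (π(i), π(i+1)) is a uniformly random ordered pair of distinct values from {1, …, 247}; by symmetry P[π(i) < π(i+1)] = 1/2.
By linearity: E[X] = 246 · (1/2) = (247 − 1) · (1/2) = 123 ≈ 123.0000.

E[X] = 123 = 123.0000.


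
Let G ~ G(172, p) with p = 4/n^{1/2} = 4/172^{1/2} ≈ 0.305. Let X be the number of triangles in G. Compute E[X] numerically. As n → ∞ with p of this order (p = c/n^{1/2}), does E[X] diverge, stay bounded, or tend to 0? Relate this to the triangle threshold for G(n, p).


Number of potential triangles: C(172, 3) = 833340.
Each occurs with probability p³ ≈ (0.305)³ ≈ 2.8371827e-02.
By linearity: E[X] = C(172, 3)·p³ ≈ 833340 · 2.8371827e-02 ≈ 23643.37834.
Since α = 1/2 < 1, p = c/n^{1/2} ≫ 1/n is above the triangle threshold p ~ 1/n. Asymptotically E[X] ~ (c³/6)·n^{3(1−α)} = (4³/6)·n^{1.5} → ∞; triangles are abundant w.h.p.

E[X] ≈ 23643.37834; in regime p = Θ(1/n^{1/2}) E[X] diverges (above the triangle threshold p ~ 1/n).


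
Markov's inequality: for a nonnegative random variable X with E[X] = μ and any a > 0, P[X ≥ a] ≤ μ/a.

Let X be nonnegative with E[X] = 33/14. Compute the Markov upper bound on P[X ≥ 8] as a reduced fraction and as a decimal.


μ = E[X] = 33/14, a = 8.
Markov: P[X ≥ 8] ≤ μ/a = (33/14)/8 = 33/112.
Numerically: ≈ 0.2946.
(Since a = 8 > μ = 2.3571, the bound 33/112 is < 1 and informative.)

P[X ≥ 8] ≤ 33/112 ≈ 0.2946.


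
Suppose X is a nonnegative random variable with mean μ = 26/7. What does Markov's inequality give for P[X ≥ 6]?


μ = E[X] = 26/7, a = 6.
Markov: P[X ≥ 6] ≤ μ/a = (26/7)/6 = 13/21.
Numerically: ≈ 0.6190.
(Since a = 6 > μ = 3.7143, the bound 13/21 is < 1 and informative.)

P[X ≥ 6] ≤ 13/21 ≈ 0.6190.


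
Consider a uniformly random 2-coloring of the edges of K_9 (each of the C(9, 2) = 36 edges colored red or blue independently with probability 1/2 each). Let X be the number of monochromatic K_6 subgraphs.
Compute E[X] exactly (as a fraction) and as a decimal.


Let X = Σ_S X_S over the C(9, 6) = 84 subsets S of size 6, where X_S = 1 if the K_6 on S is monochromatic.
For a fixed S, the K_6 on S has C(6, 2) = 15 edges. P[all 15 edges red] = (1/2)^15, and likewise for blue, so P[monochromatic] = 2·(1/2)^15 = 2^{1 − 15} = 1/16384.
Summing: E[X] = C(9, 6) · 2^{1 − 15} = 84 · 1/16384 = 21/4096.
Numerically: E[X] ≈ 0.00513.

E[X] = C(9,6)·2^(1−C(6,2)) = 21/4096 ≈ 0.00513.


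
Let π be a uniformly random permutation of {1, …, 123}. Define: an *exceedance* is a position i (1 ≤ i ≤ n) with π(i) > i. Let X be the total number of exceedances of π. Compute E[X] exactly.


Write X = Σ_{i=1}^{123} X_i, where X_i = 1_{π(i) > i}.
For each fixed i, π(i) is uniform over {1, …, 123} (marginal of a uniform permutation), so P[π(i) > i] = (n − i)/n. Summing: Σ_{i=1}^{123} (n − i)/n = (0 + 1 + … + 122)/123 = 123(123 − 1)/(2·123) = (123 − 1)/2.
Hence E[X] = Σ_{i=1}^{123} (123 − i)/123 = 61 ≈ 61.00000.

E[X] = 61 = 61.00000.


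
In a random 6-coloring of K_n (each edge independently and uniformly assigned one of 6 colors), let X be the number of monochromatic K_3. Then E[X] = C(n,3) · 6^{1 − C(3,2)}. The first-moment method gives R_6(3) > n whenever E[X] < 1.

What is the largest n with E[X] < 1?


We need C(n, 3) · 6^{1 − 3} < 1, i.e. C(n, 3) < 6^{3 − 1} = 36.
Check values of n near the boundary:
  n = 3: C(3, 3) = 1; 1 < 36? YES
  n = 4: C(4, 3) = 4; 4 < 36? YES
  n = 5: C(5, 3) = 10; 10 < 36? YES
  n = 6: C(6, 3) = 20; 20 < 36? YES
  n = 7: C(7, 3) = 35; 35 < 36? YES
  n = 8: C(8, 3) = 56; 56 < 36? NO
The largest n with C(n, 3) < 36 is n = 7 (where E[X] = 35/36 ≈ 0.9722222). Hence R_6(3) > 7, i.e. R_6(3) ≥ 8.

Largest n = 7; hence R_6(3) > 7.


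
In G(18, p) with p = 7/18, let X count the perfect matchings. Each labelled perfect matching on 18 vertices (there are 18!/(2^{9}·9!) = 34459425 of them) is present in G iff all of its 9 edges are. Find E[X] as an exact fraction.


K_18 has 18!/(2^{9}·9!) = 34459425 labelled perfect matchings.
For each such perfect matching H, let X_H = 1 if all 9 edges of H are present in G. Then P[X_H = 1] = p^{9} = (7/18)^{9} = 40353607/198359290368.
Summing the indicators: E[X] = Σ_H E[X_H] = 34459425 · p^{9} = 34459425 · 40353607/198359290368 = 17167433257975/2448880128.
Numerically: E[X] ≈ 7.01e+03.

E[X] = 34459425 · (7/18)^{9} = 17167433257975/2448880128 ≈ 7.01e+03.


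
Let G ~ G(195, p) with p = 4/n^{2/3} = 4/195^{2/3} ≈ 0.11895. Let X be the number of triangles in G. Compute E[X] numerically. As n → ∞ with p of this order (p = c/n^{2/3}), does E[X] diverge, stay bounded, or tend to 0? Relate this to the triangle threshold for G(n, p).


Number of potential triangles: C(195, 3) = 1216865.
Each occurs with probability p³ ≈ (0.11895)³ ≈ 1.6831032e-03.
By linearity: E[X] = C(195, 3)·p³ ≈ 1216865 · 1.6831032e-03 ≈ 2048.10940.
Since α = 2/3 < 1, p = c/n^{2/3} ≫ 1/n is above the triangle threshold p ~ 1/n. Asymptotically E[X] ~ (c³/6)·n^{3(1−α)} = (4³/6)·n^{1} → ∞; triangles are abundant w.h.p.

E[X] ≈ 2048.10940; in regime p = Θ(1/n^{2/3}) E[X] diverges (above the triangle threshold p ~ 1/n).


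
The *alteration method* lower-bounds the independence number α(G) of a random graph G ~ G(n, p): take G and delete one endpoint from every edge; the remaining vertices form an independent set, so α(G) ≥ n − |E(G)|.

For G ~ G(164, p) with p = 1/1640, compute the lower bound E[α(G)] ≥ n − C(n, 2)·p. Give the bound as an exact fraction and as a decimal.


E[|E(G)|] = C(164, 2)·p = 13366 · (1/1640) = 163/20.
E[α(G)] ≥ n − E[|E(G)|] = 164 − 163/20 = 3117/20.
Numerically: ≈ 155.85000.
(This is only a lower bound; the true E[α(G)] may be larger.)

E[α(G)] ≥ 3117/20 ≈ 155.85000.


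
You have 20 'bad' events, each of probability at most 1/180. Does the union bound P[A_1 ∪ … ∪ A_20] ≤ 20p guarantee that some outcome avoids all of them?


Union bound: P[∪_{i=1}^{20} A_i] ≤ Σ_i P[A_i] ≤ 20·p = 20·(1/180) = 1/9.
Numerically: 1/9 ≈ 0.111.
Is 1/9 < 1? YES.
Since P[∪ A_i] ≤ 1/9 < 1, the complement has P[∩ A_i^c] ≥ 1 − 1/9 = 8/9 > 0, so some outcome avoids every A_i.

20·p = 1/9 ≈ 0.111; existence CERTIFIED by the union bound.


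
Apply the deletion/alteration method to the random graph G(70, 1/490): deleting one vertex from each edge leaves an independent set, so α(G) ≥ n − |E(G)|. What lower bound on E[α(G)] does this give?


E[|E(G)|] = C(70, 2)·p = 2415 · (1/490) = 69/14.
E[α(G)] ≥ n − E[|E(G)|] = 70 − 69/14 = 911/14.
Numerically: ≈ 65.071429.
(This is only a lower bound; the true E[α(G)] may be larger.)

E[α(G)] ≥ 911/14 ≈ 65.071429.


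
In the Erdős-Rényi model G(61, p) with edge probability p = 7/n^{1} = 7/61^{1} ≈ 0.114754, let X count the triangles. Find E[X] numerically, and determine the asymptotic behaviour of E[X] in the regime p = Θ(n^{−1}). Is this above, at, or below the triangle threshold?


Number of potential triangles: C(61, 3) = 35990.
Each occurs with probability p³ ≈ (0.114754)³ ≈ 1.51113970e-03.
By linearity: E[X] = C(61, 3)·p³ ≈ 35990 · 1.51113970e-03 ≈ 54.385918.
Here α = 1, so p = 7/n is exactly at the triangle threshold p ~ 1/n. Asymptotically E[X] → c³/6 = 7³/6 = 343/6 ≈ 57.166667, a bounded constant. In this regime the triangle count is asymptotically Poisson(c³/6).

E[X] ≈ 54.385918; in regime p = Θ(1/n^{1}) E[X] stays bounded (at the triangle threshold p ~ 1/n).


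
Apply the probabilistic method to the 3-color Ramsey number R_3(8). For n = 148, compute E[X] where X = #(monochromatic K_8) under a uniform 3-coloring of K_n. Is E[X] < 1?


E[X] = C(148, 8) · 3^{1 − 28} = 4709614623714 · 3^{−27} = 4709614623714/7625597484987.
As a reduced fraction: E[X] = 523290513746/847288609443 ≈ 0.6176060.
Is E[X] < 1? YES.
Since E[X] < 1, there exists a 3-coloring of K_{148} with no monochromatic K_8; hence R_3(8) > 148.

E[X] = 523290513746/847288609443 ≈ 0.6176060; E[X] < 1, so R_3(8) > 148.


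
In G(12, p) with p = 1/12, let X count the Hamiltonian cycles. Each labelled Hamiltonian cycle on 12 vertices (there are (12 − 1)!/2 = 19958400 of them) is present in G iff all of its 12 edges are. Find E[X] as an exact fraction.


K_12 has (12 − 1)!/2 = 19958400 labelled Hamiltonian cycles.
For each such Hamiltonian cycle H, let X_H = 1 if all 12 edges of H are present in G. Then P[X_H = 1] = p^{12} = (1/12)^{12} = 1/8916100448256.
By linearity: E[X] = Σ_H E[X_H] = 19958400 · p^{12} = 19958400 · 1/8916100448256 = 1925/859963392.
Numerically: E[X] ≈ 2.238e-06.

E[X] = 19958400 · (1/12)^{12} = 1925/859963392 ≈ 2.238e-06.


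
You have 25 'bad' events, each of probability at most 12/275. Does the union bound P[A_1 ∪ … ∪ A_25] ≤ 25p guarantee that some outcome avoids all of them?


Union bound: P[∪_{i=1}^{25} A_i] ≤ Σ_i P[A_i] ≤ 25·p = 25·(12/275) = 12/11.
Numerically: 12/11 ≈ 1.09091.
Is 12/11 < 1? NO.
Since the bound 12/11 is ≥ 1, the union bound is uninformative here; it does NOT by itself certify existence.

25·p = 12/11 ≈ 1.09091; existence NOT certified by the union bound.


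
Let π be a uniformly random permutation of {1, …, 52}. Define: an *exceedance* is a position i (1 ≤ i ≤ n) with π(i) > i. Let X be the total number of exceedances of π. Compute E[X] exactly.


Write X = Σ_{i=1}^{52} X_i, where X_i = 1_{π(i) > i}.
For each fixed i, π(i) is uniform over {1, …, 52} (marginal of a uniform permutation), so P[π(i) > i] = (n − i)/n. Summing: Σ_{i=1}^{52} (n − i)/n = (0 + 1 + … + 51)/52 = 52(52 − 1)/(2·52) = (52 − 1)/2.
Hence E[X] = Σ_{i=1}^{52} (52 − i)/52 = 51/2 ≈ 25.500.

E[X] = 51/2 = 25.500.


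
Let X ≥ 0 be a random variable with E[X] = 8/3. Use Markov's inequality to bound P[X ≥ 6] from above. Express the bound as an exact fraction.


μ = E[X] = 8/3, a = 6.
Markov: P[X ≥ 6] ≤ μ/a = (8/3)/6 = 4/9.
Numerically: ≈ 0.44444.
(Since a = 6 > μ = 2.66667, the bound 4/9 is < 1 and informative.)

P[X ≥ 6] ≤ 4/9 ≈ 0.44444.


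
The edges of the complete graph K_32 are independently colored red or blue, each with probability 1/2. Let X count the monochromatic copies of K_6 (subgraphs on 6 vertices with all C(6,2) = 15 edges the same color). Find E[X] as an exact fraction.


Let X = Σ_S X_S over the C(32, 6) = 906192 subsets S of size 6, where X_S = 1 if the K_6 on S is monochromatic.
For a fixed S, the K_6 on S has C(6, 2) = 15 edges. P[all 15 edges red] = (1/2)^15, and likewise for blue, so P[monochromatic] = 2·(1/2)^15 = 2^{1 − 15} = 1/16384.
By linearity of expectation: E[X] = C(32, 6) · 2^{1 − 15} = 906192 · 1/16384 = 56637/1024.
Numerically: E[X] ≈ 55.309570.

E[X] = C(32,6)·2^(1−C(6,2)) = 56637/1024 ≈ 55.309570.


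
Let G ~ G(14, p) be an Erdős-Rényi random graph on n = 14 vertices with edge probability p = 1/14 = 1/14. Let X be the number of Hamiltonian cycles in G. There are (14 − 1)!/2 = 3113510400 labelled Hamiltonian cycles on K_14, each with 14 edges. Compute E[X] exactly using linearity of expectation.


K_14 has (14 − 1)!/2 = 3113510400 labelled Hamiltonian cycles.
For each such Hamiltonian cycle H, let X_H = 1 if all 14 edges of H are present in G. Then P[X_H = 1] = p^{14} = (1/14)^{14} = 1/11112006825558016.
By linearity of expectation: E[X] = Σ_H E[X_H] = 3113510400 · p^{14} = 3113510400 · 1/11112006825558016 = 868725/3100448333024.
Numerically: E[X] ≈ 2.802e-07.

E[X] = 3113510400 · (1/14)^{14} = 868725/3100448333024 ≈ 2.802e-07.


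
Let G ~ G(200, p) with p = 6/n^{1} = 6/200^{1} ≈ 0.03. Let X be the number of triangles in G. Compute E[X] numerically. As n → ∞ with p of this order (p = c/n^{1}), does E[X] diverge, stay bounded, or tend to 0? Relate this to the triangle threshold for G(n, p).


Number of potential triangles: C(200, 3) = 1313400.
Each occurs with probability p³ ≈ (0.03)³ ≈ 2.7000000e-05.
By linearity: E[X] = C(200, 3)·p³ ≈ 1313400 · 2.7000000e-05 ≈ 35.46180.
Here α = 1, so p = 6/n is exactly at the triangle threshold p ~ 1/n. Asymptotically E[X] → c³/6 = 6³/6 = 36 ≈ 36.00000, a bounded constant. In this regime the triangle count is asymptotically Poisson(c³/6).

E[X] ≈ 35.46180; in regime p = Θ(1/n^{1}) E[X] stays bounded (at the triangle threshold p ~ 1/n).


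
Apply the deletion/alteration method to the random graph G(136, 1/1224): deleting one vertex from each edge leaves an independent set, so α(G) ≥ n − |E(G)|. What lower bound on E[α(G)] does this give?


E[|E(G)|] = C(136, 2)·p = 9180 · (1/1224) = 15/2.
E[α(G)] ≥ n − E[|E(G)|] = 136 − 15/2 = 257/2.
Numerically: ≈ 128.500.
(This is only a lower bound; the true E[α(G)] may be larger.)

E[α(G)] ≥ 257/2 ≈ 128.500.


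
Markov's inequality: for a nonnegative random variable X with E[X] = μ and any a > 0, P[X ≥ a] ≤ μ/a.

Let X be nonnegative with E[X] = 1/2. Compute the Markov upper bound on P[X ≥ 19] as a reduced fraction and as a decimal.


μ = E[X] = 1/2, a = 19.
Markov: P[X ≥ 19] ≤ μ/a = (1/2)/19 = 1/38.
Numerically: ≈ 0.026.
(Since a = 19 > μ = 0.500, the bound 1/38 is < 1 and informative.)

P[X ≥ 19] ≤ 1/38 ≈ 0.026.


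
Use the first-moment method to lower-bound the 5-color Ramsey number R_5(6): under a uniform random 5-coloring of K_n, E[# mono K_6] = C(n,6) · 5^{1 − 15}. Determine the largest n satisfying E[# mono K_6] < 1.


We need C(n, 6) · 5^{1 − 15} < 1, i.e. C(n, 6) < 5^{15 − 1} = 6103515625.
Check values of n near the boundary:
  n = 124: C(124, 6) = 4465475476; 4465475476 < 6103515625? YES
  n = 125: C(125, 6) = 4690625500; 4690625500 < 6103515625? YES
  n = 126: C(126, 6) = 4925156775; 4925156775 < 6103515625? YES
  n = 127: C(127, 6) = 5169379425; 5169379425 < 6103515625? YES
  n = 128: C(128, 6) = 5423611200; 5423611200 < 6103515625? YES
  n = 129: C(129, 6) = 5688177600; 5688177600 < 6103515625? YES
  n = 130: C(130, 6) = 5963412000; 5963412000 < 6103515625? YES
  n = 131: C(131, 6) = 6249655776; 6249655776 < 6103515625? NO
  n = 132: C(132, 6) = 6547258432; 6547258432 < 6103515625? NO
The largest n with C(n, 6) < 6103515625 is n = 130 (where E[X] = 47707296/48828125 ≈ 0.97705). Hence R_5(6) > 130, i.e. R_5(6) ≥ 131.

Largest n = 130; hence R_5(6) > 130.


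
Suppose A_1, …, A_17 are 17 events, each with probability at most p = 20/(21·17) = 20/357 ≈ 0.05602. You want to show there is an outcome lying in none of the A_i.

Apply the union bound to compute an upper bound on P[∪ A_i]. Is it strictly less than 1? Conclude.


Union bound: P[∪_{i=1}^{17} A_i] ≤ Σ_i P[A_i] ≤ 17·p = 17·(20/357) = 20/21.
Numerically: 20/21 ≈ 0.95238.
Is 20/21 < 1? YES.
Since P[∪ A_i] ≤ 20/21 < 1, the complement has P[∩ A_i^c] ≥ 1 − 20/21 = 1/21 > 0, so some outcome avoids every A_i.

17·p = 20/21 ≈ 0.95238; existence CERTIFIED by the union bound.


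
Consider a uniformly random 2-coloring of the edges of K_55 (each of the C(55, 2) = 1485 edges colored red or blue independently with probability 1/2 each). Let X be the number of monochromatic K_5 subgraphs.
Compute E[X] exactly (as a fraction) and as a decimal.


Let X = Σ_S X_S over the C(55, 5) = 3478761 subsets S of size 5, where X_S = 1 if the K_5 on S is monochromatic.
For a fixed S, the K_5 on S has C(5, 2) = 10 edges. P[all 10 edges red] = (1/2)^10, and likewise for blue, so P[monochromatic] = 2·(1/2)^10 = 2^{1 − 10} = 1/512.
By linearity of expectation: E[X] = C(55, 5) · 2^{1 − 10} = 3478761 · 1/512 = 3478761/512.
Numerically: E[X] ≈ 6794.455.

E[X] = C(55,5)·2^(1−C(5,2)) = 3478761/512 ≈ 6794.455.


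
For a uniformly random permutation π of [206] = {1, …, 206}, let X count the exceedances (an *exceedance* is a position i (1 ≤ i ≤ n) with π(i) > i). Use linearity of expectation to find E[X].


Write X = Σ_{i=1}^{206} X_i, where X_i = 1_{π(i) > i}.
For each fixed i, π(i) is uniform over {1, …, 206} (marginal of a uniform permutation), so P[π(i) > i] = (n − i)/n. Summing: Σ_{i=1}^{206} (n − i)/n = (0 + 1 + … + 205)/206 = 206(206 − 1)/(2·206) = (206 − 1)/2.
Hence E[X] = Σ_{i=1}^{206} (206 − i)/206 = 205/2 ≈ 102.5000.

E[X] = 205/2 = 102.5000.


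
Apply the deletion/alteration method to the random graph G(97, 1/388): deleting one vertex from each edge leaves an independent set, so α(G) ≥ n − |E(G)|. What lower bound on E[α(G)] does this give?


E[|E(G)|] = C(97, 2)·p = 4656 · (1/388) = 12.
E[α(G)] ≥ n − E[|E(G)|] = 97 − 12 = 85.
Numerically: ≈ 85.000000.
(This is only a lower bound; the true E[α(G)] may be larger.)

E[α(G)] ≥ 85 ≈ 85.000000.


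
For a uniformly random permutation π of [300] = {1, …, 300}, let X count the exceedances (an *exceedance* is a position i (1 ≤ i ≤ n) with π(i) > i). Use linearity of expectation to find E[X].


Write X = Σ_{i=1}^{300} X_i, where X_i = 1_{π(i) > i}.
For each fixed i, π(i) is uniform over {1, …, 300} (marginal of a uniform permutation), so P[π(i) > i] = (n − i)/n. Summing: Σ_{i=1}^{300} (n − i)/n = (0 + 1 + … + 299)/300 = 300(300 − 1)/(2·300) = (300 − 1)/2.
Hence E[X] = Σ_{i=1}^{300} (300 − i)/300 = 299/2 ≈ 149.500.

E[X] = 299/2 = 149.500.


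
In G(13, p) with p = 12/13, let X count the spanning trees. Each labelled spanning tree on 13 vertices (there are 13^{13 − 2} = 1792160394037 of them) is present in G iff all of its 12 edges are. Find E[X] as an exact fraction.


K_13 has 13^{13 − 2} = 1792160394037 labelled spanning trees.
For each such spanning tree H, let X_H = 1 if all 12 edges of H are present in G. Then P[X_H = 1] = p^{12} = (12/13)^{12} = 8916100448256/23298085122481.
Summing the indicators: E[X] = Σ_H E[X_H] = 1792160394037 · p^{12} = 1792160394037 · 8916100448256/23298085122481 = 8916100448256/13.
Numerically: E[X] ≈ 6.86e+11.

E[X] = 1792160394037 · (12/13)^{12} = 8916100448256/13 ≈ 6.86e+11.


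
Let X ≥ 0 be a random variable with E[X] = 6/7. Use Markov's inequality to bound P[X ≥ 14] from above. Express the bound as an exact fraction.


μ = E[X] = 6/7, a = 14.
Markov: P[X ≥ 14] ≤ μ/a = (6/7)/14 = 3/49.
Numerically: ≈ 0.061224.
(Since a = 14 > μ = 0.857143, the bound 3/49 is < 1 and informative.)

P[X ≥ 14] ≤ 3/49 ≈ 0.061224.


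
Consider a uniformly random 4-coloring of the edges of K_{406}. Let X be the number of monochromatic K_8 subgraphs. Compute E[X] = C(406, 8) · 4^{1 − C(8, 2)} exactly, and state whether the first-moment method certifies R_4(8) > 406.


E[X] = C(406, 8) · 4^{1 − 28} = 17082453897995850 · 4^{−27} = 17082453897995850/18014398509481984.
As a reduced fraction: E[X] = 8541226948997925/9007199254740992 ≈ 0.948267.
Is E[X] < 1? YES.
Since E[X] < 1, there exists a 4-coloring of K_{406} with no monochromatic K_8; hence R_4(8) > 406.

E[X] = 8541226948997925/9007199254740992 ≈ 0.948267; E[X] < 1, so R_4(8) > 406.


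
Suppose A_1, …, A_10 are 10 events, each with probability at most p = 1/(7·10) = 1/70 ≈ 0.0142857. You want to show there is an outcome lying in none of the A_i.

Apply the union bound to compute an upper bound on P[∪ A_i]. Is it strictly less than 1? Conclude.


Union bound: P[∪_{i=1}^{10} A_i] ≤ Σ_i P[A_i] ≤ 10·p = 10·(1/70) = 1/7.
Numerically: 1/7 ≈ 0.1428571.
Is 1/7 < 1? YES.
Since P[∪ A_i] ≤ 1/7 < 1, the complement has P[∩ A_i^c] ≥ 1 − 1/7 = 6/7 > 0, so some outcome avoids every A_i.

10·p = 1/7 ≈ 0.1428571; existence CERTIFIED by the union bound.


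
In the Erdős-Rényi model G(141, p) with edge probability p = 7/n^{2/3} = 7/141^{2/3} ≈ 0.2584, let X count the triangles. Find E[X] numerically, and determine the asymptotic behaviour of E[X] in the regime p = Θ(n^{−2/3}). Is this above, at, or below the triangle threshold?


Number of potential triangles: C(141, 3) = 457310.
Each occurs with probability p³ ≈ (0.2584)³ ≈ 1.7252653e-02.
By linearity: E[X] = C(141, 3)·p³ ≈ 457310 · 1.7252653e-02 ≈ 7889.81087.
Since α = 2/3 < 1, p = c/n^{2/3} ≫ 1/n is above the triangle threshold p ~ 1/n. Asymptotically E[X] ~ (c³/6)·n^{3(1−α)} = (7³/6)·n^{1} → ∞; triangles are abundant w.h.p.

E[X] ≈ 7889.81087; in regime p = Θ(1/n^{2/3}) E[X] diverges (above the triangle threshold p ~ 1/n).


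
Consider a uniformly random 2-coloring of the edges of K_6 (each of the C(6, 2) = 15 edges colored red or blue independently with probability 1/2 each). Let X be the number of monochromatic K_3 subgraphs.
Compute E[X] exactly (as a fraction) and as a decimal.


Let X = Σ_S X_S over the C(6, 3) = 20 subsets S of size 3, where X_S = 1 if the K_3 on S is monochromatic.
For a fixed S, the K_3 on S has C(3, 2) = 3 edges. P[all 3 edges red] = (1/2)^3, and likewise for blue, so P[monochromatic] = 2·(1/2)^3 = 2^{1 − 3} = 1/4.
By linearity: E[X] = C(6, 3) · 2^{1 − 3} = 20 · 1/4 = 5.
Numerically: E[X] ≈ 5.0000.

E[X] = C(6,3)·2^(1−C(3,2)) = 5 ≈ 5.0000.


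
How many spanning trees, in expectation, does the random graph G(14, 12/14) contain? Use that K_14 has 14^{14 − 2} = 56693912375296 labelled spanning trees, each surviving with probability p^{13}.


K_14 has 14^{14 − 2} = 56693912375296 labelled spanning trees.
For each such spanning tree H, let X_H = 1 if all 13 edges of H are present in G. Then P[X_H = 1] = p^{13} = (6/7)^{13} = 13060694016/96889010407.
By linearity: E[X] = Σ_H E[X_H] = 56693912375296 · p^{13} = 56693912375296 · 13060694016/96889010407 = 53496602689536/7.
Numerically: E[X] ≈ 7.64237e+12.

E[X] = 56693912375296 · (6/7)^{13} = 53496602689536/7 ≈ 7.64237e+12.


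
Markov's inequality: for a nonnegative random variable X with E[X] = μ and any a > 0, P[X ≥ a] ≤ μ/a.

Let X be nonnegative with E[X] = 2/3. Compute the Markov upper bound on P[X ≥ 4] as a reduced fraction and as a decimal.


μ = E[X] = 2/3, a = 4.
Markov: P[X ≥ 4] ≤ μ/a = (2/3)/4 = 1/6.
Numerically: ≈ 0.1667.
(Since a = 4 > μ = 0.6667, the bound 1/6 is < 1 and informative.)

P[X ≥ 4] ≤ 1/6 ≈ 0.1667.


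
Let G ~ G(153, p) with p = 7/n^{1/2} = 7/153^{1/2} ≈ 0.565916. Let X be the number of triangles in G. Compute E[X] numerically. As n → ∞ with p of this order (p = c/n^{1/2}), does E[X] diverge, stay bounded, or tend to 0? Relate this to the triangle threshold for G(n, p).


Number of potential triangles: C(153, 3) = 585276.
Each occurs with probability p³ ≈ (0.565916)³ ≈ 1.81241219e-01.
By linearity: E[X] = C(153, 3)·p³ ≈ 585276 · 1.81241219e-01 ≈ 106076.135521.
Since α = 1/2 < 1, p = c/n^{1/2} ≫ 1/n is above the triangle threshold p ~ 1/n. Asymptotically E[X] ~ (c³/6)·n^{3(1−α)} = (7³/6)·n^{1.5} → ∞; triangles are abundant w.h.p.

E[X] ≈ 106076.135521; in regime p = Θ(1/n^{1/2}) E[X] diverges (above the triangle threshold p ~ 1/n).


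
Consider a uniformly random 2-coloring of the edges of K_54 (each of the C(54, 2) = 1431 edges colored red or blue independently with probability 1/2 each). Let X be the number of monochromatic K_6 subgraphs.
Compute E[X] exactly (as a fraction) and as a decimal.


Let X = Σ_S X_S over the C(54, 6) = 25827165 subsets S of size 6, where X_S = 1 if the K_6 on S is monochromatic.
For a fixed S, the K_6 on S has C(6, 2) = 15 edges. P[all 15 edges red] = (1/2)^15, and likewise for blue, so P[monochromatic] = 2·(1/2)^15 = 2^{1 − 15} = 1/16384.
By linearity of expectation: E[X] = C(54, 6) · 2^{1 − 15} = 25827165 · 1/16384 = 25827165/16384.
Numerically: E[X] ≈ 1576.365.

E[X] = C(54,6)·2^(1−C(6,2)) = 25827165/16384 ≈ 1576.365.


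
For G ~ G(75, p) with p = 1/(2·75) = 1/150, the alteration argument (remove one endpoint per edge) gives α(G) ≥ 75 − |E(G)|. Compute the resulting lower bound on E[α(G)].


E[|E(G)|] = C(75, 2)·p = 2775 · (1/150) = 37/2.
E[α(G)] ≥ n − E[|E(G)|] = 75 − 37/2 = 113/2.
Numerically: ≈ 56.50000.
(This is only a lower bound; the true E[α(G)] may be larger.)

E[α(G)] ≥ 113/2 ≈ 56.50000.


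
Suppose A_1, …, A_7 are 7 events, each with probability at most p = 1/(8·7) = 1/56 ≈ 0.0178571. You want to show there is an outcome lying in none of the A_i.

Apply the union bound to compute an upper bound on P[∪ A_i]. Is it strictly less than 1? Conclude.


Union bound: P[∪_{i=1}^{7} A_i] ≤ Σ_i P[A_i] ≤ 7·p = 7·(1/56) = 1/8.
Numerically: 1/8 ≈ 0.1250000.
Is 1/8 < 1? YES.
Since P[∪ A_i] ≤ 1/8 < 1, the complement has P[∩ A_i^c] ≥ 1 − 1/8 = 7/8 > 0, so some outcome avoids every A_i.

7·p = 1/8 ≈ 0.1250000; existence CERTIFIED by the union bound.
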